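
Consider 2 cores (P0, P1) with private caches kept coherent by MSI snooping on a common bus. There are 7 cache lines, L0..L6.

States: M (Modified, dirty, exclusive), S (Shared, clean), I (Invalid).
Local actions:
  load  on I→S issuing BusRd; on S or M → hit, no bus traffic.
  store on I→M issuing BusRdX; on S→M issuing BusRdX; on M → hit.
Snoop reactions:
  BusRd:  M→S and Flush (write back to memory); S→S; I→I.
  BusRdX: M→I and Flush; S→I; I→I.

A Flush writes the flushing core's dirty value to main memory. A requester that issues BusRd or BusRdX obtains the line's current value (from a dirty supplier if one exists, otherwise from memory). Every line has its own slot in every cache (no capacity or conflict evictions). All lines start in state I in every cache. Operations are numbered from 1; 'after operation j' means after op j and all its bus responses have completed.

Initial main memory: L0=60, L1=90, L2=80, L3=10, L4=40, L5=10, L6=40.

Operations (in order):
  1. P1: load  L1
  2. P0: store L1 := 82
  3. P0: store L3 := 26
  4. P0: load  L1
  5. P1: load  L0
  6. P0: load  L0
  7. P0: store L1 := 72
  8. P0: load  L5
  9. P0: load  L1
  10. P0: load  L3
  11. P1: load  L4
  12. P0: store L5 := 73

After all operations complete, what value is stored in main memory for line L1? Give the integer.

memory[L1] = 90

1. P1: load  L1  bus=[BusRd]  L1: P0=I P1=S  mem[L1]=90
2. P0: store L1 := 82  bus=[BusRdX]  L1: P0=M P1=I  mem[L1]=90
3. P0: store L3 := 26  bus=[BusRdX]  L3: P0=M P1=I  mem[L3]=10
4. P0: load  L1  bus=[-]  L1: P0=M P1=I  mem[L1]=90
5. P1: load  L0  bus=[BusRd]  L0: P0=I P1=S  mem[L0]=60
6. P0: load  L0  bus=[BusRd]  L0: P0=S P1=S  mem[L0]=60
7. P0: store L1 := 72  bus=[-]  L1: P0=M P1=I  mem[L1]=90
8. P0: load  L5  bus=[BusRd]  L5: P0=S P1=I  mem[L5]=10
9. P0: load  L1  bus=[-]  L1: P0=M P1=I  mem[L1]=90
10. P0: load  L3  bus=[-]  L3: P0=M P1=I  mem[L3]=10
11. P1: load  L4  bus=[BusRd]  L4: P0=I P1=S  mem[L4]=40
12. P0: store L5 := 73  bus=[BusRdX]  L5: P0=M P1=I  mem[L5]=10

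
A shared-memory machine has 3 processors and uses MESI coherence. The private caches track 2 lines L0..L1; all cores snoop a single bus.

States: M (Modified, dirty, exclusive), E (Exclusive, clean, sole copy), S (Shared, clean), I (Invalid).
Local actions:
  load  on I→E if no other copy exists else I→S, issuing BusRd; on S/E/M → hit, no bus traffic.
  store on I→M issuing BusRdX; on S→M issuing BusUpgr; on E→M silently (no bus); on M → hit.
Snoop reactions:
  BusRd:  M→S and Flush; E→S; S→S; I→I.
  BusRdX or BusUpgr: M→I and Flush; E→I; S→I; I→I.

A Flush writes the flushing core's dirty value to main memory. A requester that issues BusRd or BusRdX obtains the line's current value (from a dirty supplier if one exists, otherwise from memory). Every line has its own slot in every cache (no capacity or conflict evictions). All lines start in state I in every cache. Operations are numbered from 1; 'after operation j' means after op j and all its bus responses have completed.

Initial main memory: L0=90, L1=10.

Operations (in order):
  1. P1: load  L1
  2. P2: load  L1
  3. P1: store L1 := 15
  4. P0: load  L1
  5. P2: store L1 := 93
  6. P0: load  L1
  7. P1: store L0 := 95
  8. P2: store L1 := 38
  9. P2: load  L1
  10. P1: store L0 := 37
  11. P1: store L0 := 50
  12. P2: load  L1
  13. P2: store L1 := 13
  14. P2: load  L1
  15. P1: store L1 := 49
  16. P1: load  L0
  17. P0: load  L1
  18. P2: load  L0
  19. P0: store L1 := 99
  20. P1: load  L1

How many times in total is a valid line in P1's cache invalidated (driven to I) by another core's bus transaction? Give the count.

1. P1: load  L1  bus=[BusRd]  L1: P0=I P1=E P2=I  mem[L1]=10
2. P2: load  L1  bus=[BusRd]  L1: P0=I P1=S P2=S  mem[L1]=10
3. P1: store L1 := 15  bus=[BusUpgr]  L1: P0=I P1=M P2=I  mem[L1]=10
4. P0: load  L1  bus=[BusRd,Flush]  L1: P0=S P1=S P2=I  mem[L1]=15
5. P2: store L1 := 93  bus=[BusRdX]  L1: P0=I P1=I P2=M  mem[L1]=15
6. P0: load  L1  bus=[BusRd,Flush]  L1: P0=S P1=I P2=S  mem[L1]=93
7. P1: store L0 := 95  bus=[BusRdX]  L0: P0=I P1=M P2=I  mem[L0]=90
8. P2: store L1 := 38  bus=[BusUpgr]  L1: P0=I P1=I P2=M  mem[L1]=93
9. P2: load  L1  bus=[-]  L1: P0=I P1=I P2=M  mem[L1]=93
10. P1: store L0 := 37  bus=[-]  L0: P0=I P1=M P2=I  mem[L0]=90
11. P1: store L0 := 50  bus=[-]  L0: P0=I P1=M P2=I  mem[L0]=90
12. P2: load  L1  bus=[-]  L1: P0=I P1=I P2=M  mem[L1]=93
13. P2: store L1 := 13  bus=[-]  L1: P0=I P1=I P2=M  mem[L1]=93
14. P2: load  L1  bus=[-]  L1: P0=I P1=I P2=M  mem[L1]=93
15. P1: store L1 := 49  bus=[BusRdX,Flush]  L1: P0=I P1=M P2=I  mem[L1]=13
16. P1: load  L0  bus=[-]  L0: P0=I P1=M P2=I  mem[L0]=90
17. P0: load  L1  bus=[BusRd,Flush]  L1: P0=S P1=S P2=I  mem[L1]=49
18. P2: load  L0  bus=[BusRd,Flush]  L0: P0=I P1=S P2=S  mem[L0]=50
19. P0: store L1 := 99  bus=[BusUpgr]  L1: P0=M P1=I P2=I  mem[L1]=49
20. P1: load  L1  bus=[BusRd,Flush]  L1: P0=S P1=S P2=I  mem[L1]=99

invalidations = 2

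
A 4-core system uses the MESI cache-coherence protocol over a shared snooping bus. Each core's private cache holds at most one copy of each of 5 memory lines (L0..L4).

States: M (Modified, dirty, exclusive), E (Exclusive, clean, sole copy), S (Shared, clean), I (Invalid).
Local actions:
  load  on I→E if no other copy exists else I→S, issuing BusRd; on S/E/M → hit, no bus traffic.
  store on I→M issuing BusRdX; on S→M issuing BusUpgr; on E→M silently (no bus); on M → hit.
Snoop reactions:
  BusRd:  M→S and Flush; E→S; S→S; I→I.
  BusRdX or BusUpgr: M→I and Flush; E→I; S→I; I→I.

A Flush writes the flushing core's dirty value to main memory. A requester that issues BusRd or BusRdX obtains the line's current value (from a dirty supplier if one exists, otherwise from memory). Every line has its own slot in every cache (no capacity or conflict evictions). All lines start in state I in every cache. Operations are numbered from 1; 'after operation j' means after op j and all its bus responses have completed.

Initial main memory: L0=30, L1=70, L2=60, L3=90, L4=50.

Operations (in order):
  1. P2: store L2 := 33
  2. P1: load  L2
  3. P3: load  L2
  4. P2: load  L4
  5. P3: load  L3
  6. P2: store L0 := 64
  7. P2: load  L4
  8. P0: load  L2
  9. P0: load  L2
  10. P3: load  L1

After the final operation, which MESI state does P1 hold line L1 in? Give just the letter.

state = I

step 1: P2: store L2 := 33  ⟶  IIMI  (L2)  txn=BusRdX  M[L2]=60
step 2: P1: load  L2  ⟶  ISSI  (L2)  txn=BusRd+Flush  M[L2]=33
step 3: P3: load  L2  ⟶  ISSS  (L2)  txn=BusRd  M[L2]=33
step 4: P2: load  L4  ⟶  IIEI  (L4)  txn=BusRd  M[L4]=50
step 5: P3: load  L3  ⟶  IIIE  (L3)  txn=BusRd  M[L3]=90
step 6: P2: store L0 := 64  ⟶  IIMI  (L0)  txn=BusRdX  M[L0]=30
step 7: P2: load  L4  ⟶  IIEI  (L4)  txn=∅  M[L4]=50
step 8: P0: load  L2  ⟶  SSSS  (L2)  txn=BusRd  M[L2]=33
step 9: P0: load  L2  ⟶  SSSS  (L2)  txn=∅  M[L2]=33
step 10: P3: load  L1  ⟶  IIIE  (L1)  txn=BusRd  M[L1]=70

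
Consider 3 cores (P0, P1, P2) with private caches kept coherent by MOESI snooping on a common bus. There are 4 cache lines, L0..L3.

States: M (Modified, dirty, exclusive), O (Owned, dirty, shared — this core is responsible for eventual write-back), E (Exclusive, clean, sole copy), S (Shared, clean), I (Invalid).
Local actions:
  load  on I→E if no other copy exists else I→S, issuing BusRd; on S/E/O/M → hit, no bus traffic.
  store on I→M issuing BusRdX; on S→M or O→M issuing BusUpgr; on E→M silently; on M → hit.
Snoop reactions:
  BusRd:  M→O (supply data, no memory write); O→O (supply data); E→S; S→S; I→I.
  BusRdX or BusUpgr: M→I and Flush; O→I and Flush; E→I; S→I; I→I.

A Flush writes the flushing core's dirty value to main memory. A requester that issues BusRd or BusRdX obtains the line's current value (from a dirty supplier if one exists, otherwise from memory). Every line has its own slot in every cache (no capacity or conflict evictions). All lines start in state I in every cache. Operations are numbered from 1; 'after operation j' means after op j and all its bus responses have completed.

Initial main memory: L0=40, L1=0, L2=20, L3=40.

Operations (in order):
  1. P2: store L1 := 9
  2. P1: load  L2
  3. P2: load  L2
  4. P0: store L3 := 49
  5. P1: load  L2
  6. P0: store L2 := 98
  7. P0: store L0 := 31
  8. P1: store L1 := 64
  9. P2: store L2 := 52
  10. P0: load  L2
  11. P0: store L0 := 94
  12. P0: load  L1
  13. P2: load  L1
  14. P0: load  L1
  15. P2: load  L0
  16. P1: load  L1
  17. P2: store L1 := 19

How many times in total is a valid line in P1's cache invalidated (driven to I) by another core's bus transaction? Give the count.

[1] P2: store L1 := 9 | P0:I, P1:I, P2:M(9) | bus: BusRdX
[2] P1: load  L2 | P0:I, P1:E(20), P2:I | bus: BusRd
[3] P2: load  L2 | P0:I, P1:S(20), P2:S(20) | bus: BusRd
[4] P0: store L3 := 49 | P0:M(49), P1:I, P2:I | bus: BusRdX
[5] P1: load  L2 | P0:I, P1:S(20), P2:S(20) | bus: none
[6] P0: store L2 := 98 | P0:M(98), P1:I, P2:I | bus: BusRdX
[7] P0: store L0 := 31 | P0:M(31), P1:I, P2:I | bus: BusRdX
[8] P1: store L1 := 64 | P0:I, P1:M(64), P2:I | bus: BusRdX,Flush
[9] P2: store L2 := 52 | P0:I, P1:I, P2:M(52) | bus: BusRdX,Flush
[10] P0: load  L2 | P0:S(52), P1:I, P2:O(52) | bus: BusRd
[11] P0: store L0 := 94 | P0:M(94), P1:I, P2:I | bus: none
[12] P0: load  L1 | P0:S(64), P1:O(64), P2:I | bus: BusRd
[13] P2: load  L1 | P0:S(64), P1:O(64), P2:S(64) | bus: BusRd
[14] P0: load  L1 | P0:S(64), P1:O(64), P2:S(64) | bus: none
[15] P2: load  L0 | P0:O(94), P1:I, P2:S(94) | bus: BusRd
[16] P1: load  L1 | P0:S(64), P1:O(64), P2:S(64) | bus: none
[17] P2: store L1 := 19 | P0:I, P1:I, P2:M(19) | bus: BusUpgr,Flush

invalidations = 2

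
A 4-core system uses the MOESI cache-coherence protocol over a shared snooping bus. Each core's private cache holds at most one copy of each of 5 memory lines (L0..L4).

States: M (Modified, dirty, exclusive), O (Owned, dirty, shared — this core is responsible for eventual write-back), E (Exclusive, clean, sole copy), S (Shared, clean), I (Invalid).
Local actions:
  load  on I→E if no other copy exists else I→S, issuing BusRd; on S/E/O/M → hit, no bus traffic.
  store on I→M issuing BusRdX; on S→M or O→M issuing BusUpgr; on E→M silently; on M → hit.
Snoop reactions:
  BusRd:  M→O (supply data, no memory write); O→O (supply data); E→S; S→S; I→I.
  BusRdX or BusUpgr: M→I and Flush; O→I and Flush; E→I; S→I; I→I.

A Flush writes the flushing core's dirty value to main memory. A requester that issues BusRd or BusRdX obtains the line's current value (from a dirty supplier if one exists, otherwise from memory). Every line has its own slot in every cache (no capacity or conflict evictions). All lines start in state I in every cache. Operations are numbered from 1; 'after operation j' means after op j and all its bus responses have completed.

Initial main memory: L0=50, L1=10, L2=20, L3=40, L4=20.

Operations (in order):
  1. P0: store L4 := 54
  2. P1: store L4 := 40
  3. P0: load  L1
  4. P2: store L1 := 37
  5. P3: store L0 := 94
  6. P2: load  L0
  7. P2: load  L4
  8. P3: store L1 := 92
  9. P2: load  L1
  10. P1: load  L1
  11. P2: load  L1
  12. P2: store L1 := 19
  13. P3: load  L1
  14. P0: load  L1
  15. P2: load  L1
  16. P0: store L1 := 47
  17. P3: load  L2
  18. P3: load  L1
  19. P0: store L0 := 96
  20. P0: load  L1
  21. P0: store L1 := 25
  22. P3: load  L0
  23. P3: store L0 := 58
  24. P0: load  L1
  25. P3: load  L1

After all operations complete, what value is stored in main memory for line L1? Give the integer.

memory[L1] = 19

  op1 P0: store L4 := 54 → M/I/I/I on L4; bus BusRdX; mem=20
  op2 P1: store L4 := 40 → I/M/I/I on L4; bus BusRdX Flush; mem=54
  op3 P0: load  L1 → E/I/I/I on L1; bus BusRd; mem=10
  op4 P2: store L1 := 37 → I/I/M/I on L1; bus BusRdX; mem=10
  op5 P3: store L0 := 94 → I/I/I/M on L0; bus BusRdX; mem=50
  op6 P2: load  L0 → I/I/S/O on L0; bus BusRd; mem=50
  op7 P2: load  L4 → I/O/S/I on L4; bus BusRd; mem=54
  op8 P3: store L1 := 92 → I/I/I/M on L1; bus BusRdX Flush; mem=37
  op9 P2: load  L1 → I/I/S/O on L1; bus BusRd; mem=37
  op10 P1: load  L1 → I/S/S/O on L1; bus BusRd; mem=37
  op11 P2: load  L1 → I/S/S/O on L1; bus (none); mem=37
  op12 P2: store L1 := 19 → I/I/M/I on L1; bus BusUpgr Flush; mem=92
  op13 P3: load  L1 → I/I/O/S on L1; bus BusRd; mem=92
  op14 P0: load  L1 → S/I/O/S on L1; bus BusRd; mem=92
  op15 P2: load  L1 → S/I/O/S on L1; bus (none); mem=92
  op16 P0: store L1 := 47 → M/I/I/I on L1; bus BusUpgr Flush; mem=19
  op17 P3: load  L2 → I/I/I/E on L2; bus BusRd; mem=20
  op18 P3: load  L1 → O/I/I/S on L1; bus BusRd; mem=19
  op19 P0: store L0 := 96 → M/I/I/I on L0; bus BusRdX Flush; mem=94
  op20 P0: load  L1 → O/I/I/S on L1; bus (none); mem=19
  op21 P0: store L1 := 25 → M/I/I/I on L1; bus BusUpgr; mem=19
  op22 P3: load  L0 → O/I/I/S on L0; bus BusRd; mem=94
  op23 P3: store L0 := 58 → I/I/I/M on L0; bus BusUpgr Flush; mem=96
  op24 P0: load  L1 → M/I/I/I on L1; bus (none); mem=19
  op25 P3: load  L1 → O/I/I/S on L1; bus BusRd; mem=19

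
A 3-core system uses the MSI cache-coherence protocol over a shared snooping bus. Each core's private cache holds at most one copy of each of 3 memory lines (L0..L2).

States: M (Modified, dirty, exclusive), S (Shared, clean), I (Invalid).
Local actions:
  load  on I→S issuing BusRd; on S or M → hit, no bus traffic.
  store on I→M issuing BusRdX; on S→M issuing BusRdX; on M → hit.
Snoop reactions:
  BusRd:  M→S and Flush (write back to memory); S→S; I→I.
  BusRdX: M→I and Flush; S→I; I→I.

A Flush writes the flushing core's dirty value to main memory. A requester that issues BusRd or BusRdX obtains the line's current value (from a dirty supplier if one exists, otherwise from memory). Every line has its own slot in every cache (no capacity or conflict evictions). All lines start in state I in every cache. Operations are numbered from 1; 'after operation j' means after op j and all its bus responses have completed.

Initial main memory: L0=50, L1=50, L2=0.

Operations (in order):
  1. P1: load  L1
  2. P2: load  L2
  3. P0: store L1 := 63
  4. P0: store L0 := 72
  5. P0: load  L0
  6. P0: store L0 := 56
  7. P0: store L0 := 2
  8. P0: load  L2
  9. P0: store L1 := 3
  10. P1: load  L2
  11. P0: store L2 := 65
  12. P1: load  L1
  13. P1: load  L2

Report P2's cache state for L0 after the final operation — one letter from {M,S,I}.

state = I

  op1 P1: load  L1 → I/S/I on L1; bus BusRd; mem=50
  op2 P2: load  L2 → I/I/S on L2; bus BusRd; mem=0
  op3 P0: store L1 := 63 → M/I/I on L1; bus BusRdX; mem=50
  op4 P0: store L0 := 72 → M/I/I on L0; bus BusRdX; mem=50
  op5 P0: load  L0 → M/I/I on L0; bus (none); mem=50
  op6 P0: store L0 := 56 → M/I/I on L0; bus (none); mem=50
  op7 P0: store L0 := 2 → M/I/I on L0; bus (none); mem=50
  op8 P0: load  L2 → S/I/S on L2; bus BusRd; mem=0
  op9 P0: store L1 := 3 → M/I/I on L1; bus (none); mem=50
  op10 P1: load  L2 → S/S/S on L2; bus BusRd; mem=0
  op11 P0: store L2 := 65 → M/I/I on L2; bus BusRdX; mem=0
  op12 P1: load  L1 → S/S/I on L1; bus BusRd Flush; mem=3
  op13 P1: load  L2 → S/S/I on L2; bus BusRd Flush; mem=65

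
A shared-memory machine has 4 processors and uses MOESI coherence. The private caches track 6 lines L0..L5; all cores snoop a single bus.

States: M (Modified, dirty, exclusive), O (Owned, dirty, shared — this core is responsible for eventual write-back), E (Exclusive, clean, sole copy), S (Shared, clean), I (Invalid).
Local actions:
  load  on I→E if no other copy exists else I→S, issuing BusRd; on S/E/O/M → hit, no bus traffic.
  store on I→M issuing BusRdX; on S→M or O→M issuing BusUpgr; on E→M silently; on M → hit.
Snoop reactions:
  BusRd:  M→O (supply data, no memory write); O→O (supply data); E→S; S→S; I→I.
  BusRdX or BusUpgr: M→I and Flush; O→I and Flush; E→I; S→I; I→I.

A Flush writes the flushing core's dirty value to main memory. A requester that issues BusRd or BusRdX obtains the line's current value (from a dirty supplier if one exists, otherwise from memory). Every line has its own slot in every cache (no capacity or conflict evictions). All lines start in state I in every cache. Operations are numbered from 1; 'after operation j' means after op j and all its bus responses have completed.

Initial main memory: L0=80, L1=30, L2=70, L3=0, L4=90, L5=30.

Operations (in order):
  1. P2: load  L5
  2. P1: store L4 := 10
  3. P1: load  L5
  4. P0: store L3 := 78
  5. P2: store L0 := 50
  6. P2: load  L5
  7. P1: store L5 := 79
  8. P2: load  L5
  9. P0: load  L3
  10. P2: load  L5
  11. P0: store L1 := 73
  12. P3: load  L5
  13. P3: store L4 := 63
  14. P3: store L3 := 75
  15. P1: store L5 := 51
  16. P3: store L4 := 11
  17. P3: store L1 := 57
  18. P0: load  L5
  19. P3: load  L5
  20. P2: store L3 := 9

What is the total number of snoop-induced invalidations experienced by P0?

invalidations = 2

  op1 P2: load  L5 → I/I/E/I on L5; bus BusRd; mem=30
  op2 P1: store L4 := 10 → I/M/I/I on L4; bus BusRdX; mem=90
  op3 P1: load  L5 → I/S/S/I on L5; bus BusRd; mem=30
  op4 P0: store L3 := 78 → M/I/I/I on L3; bus BusRdX; mem=0
  op5 P2: store L0 := 50 → I/I/M/I on L0; bus BusRdX; mem=80
  op6 P2: load  L5 → I/S/S/I on L5; bus (none); mem=30
  op7 P1: store L5 := 79 → I/M/I/I on L5; bus BusUpgr; mem=30
  op8 P2: load  L5 → I/O/S/I on L5; bus BusRd; mem=30
  op9 P0: load  L3 → M/I/I/I on L3; bus (none); mem=0
  op10 P2: load  L5 → I/O/S/I on L5; bus (none); mem=30
  op11 P0: store L1 := 73 → M/I/I/I on L1; bus BusRdX; mem=30
  op12 P3: load  L5 → I/O/S/S on L5; bus BusRd; mem=30
  op13 P3: store L4 := 63 → I/I/I/M on L4; bus BusRdX Flush; mem=10
  op14 P3: store L3 := 75 → I/I/I/M on L3; bus BusRdX Flush; mem=78
  op15 P1: store L5 := 51 → I/M/I/I on L5; bus BusUpgr; mem=30
  op16 P3: store L4 := 11 → I/I/I/M on L4; bus (none); mem=10
  op17 P3: store L1 := 57 → I/I/I/M on L1; bus BusRdX Flush; mem=73
  op18 P0: load  L5 → S/O/I/I on L5; bus BusRd; mem=30
  op19 P3: load  L5 → S/O/I/S on L5; bus BusRd; mem=30
  op20 P2: store L3 := 9 → I/I/M/I on L3; bus BusRdX Flush; mem=75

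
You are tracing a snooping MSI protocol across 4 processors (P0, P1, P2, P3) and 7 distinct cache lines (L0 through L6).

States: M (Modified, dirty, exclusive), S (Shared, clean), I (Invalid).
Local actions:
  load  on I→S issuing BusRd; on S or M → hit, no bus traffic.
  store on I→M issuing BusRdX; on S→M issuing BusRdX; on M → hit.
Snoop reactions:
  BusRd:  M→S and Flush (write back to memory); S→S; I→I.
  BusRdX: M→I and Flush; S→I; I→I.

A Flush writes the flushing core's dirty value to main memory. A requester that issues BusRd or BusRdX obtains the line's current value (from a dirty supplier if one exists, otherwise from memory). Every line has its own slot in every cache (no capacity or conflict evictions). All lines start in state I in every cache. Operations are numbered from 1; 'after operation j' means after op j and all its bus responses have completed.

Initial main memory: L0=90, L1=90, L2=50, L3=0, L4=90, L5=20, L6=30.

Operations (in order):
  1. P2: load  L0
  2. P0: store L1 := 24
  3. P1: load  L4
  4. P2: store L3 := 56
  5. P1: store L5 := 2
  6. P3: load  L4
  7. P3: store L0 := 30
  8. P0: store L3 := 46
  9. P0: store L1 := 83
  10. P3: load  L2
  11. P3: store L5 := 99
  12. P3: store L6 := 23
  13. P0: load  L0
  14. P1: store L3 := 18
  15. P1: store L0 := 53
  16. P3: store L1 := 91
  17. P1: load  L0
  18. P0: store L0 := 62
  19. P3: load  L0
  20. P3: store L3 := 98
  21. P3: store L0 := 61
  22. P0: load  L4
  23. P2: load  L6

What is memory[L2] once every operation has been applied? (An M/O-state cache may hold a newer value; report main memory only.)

  op1 P2: load  L0 → I/I/S/I on L0; bus BusRd; mem=90
  op2 P0: store L1 := 24 → M/I/I/I on L1; bus BusRdX; mem=90
  op3 P1: load  L4 → I/S/I/I on L4; bus BusRd; mem=90
  op4 P2: store L3 := 56 → I/I/M/I on L3; bus BusRdX; mem=0
  op5 P1: store L5 := 2 → I/M/I/I on L5; bus BusRdX; mem=20
  op6 P3: load  L4 → I/S/I/S on L4; bus BusRd; mem=90
  op7 P3: store L0 := 30 → I/I/I/M on L0; bus BusRdX; mem=90
  op8 P0: store L3 := 46 → M/I/I/I on L3; bus BusRdX Flush; mem=56
  op9 P0: store L1 := 83 → M/I/I/I on L1; bus (none); mem=90
  op10 P3: load  L2 → I/I/I/S on L2; bus BusRd; mem=50
  op11 P3: store L5 := 99 → I/I/I/M on L5; bus BusRdX Flush; mem=2
  op12 P3: store L6 := 23 → I/I/I/M on L6; bus BusRdX; mem=30
  op13 P0: load  L0 → S/I/I/S on L0; bus BusRd Flush; mem=30
  op14 P1: store L3 := 18 → I/M/I/I on L3; bus BusRdX Flush; mem=46
  op15 P1: store L0 := 53 → I/M/I/I on L0; bus BusRdX; mem=30
  op16 P3: store L1 := 91 → I/I/I/M on L1; bus BusRdX Flush; mem=83
  op17 P1: load  L0 → I/M/I/I on L0; bus (none); mem=30
  op18 P0: store L0 := 62 → M/I/I/I on L0; bus BusRdX Flush; mem=53
  op19 P3: load  L0 → S/I/I/S on L0; bus BusRd Flush; mem=62
  op20 P3: store L3 := 98 → I/I/I/M on L3; bus BusRdX Flush; mem=18
  op21 P3: store L0 := 61 → I/I/I/M on L0; bus BusRdX; mem=62
  op22 P0: load  L4 → S/S/I/S on L4; bus BusRd; mem=90
  op23 P2: load  L6 → I/I/S/S on L6; bus BusRd Flush; mem=23

memory[L2] = 50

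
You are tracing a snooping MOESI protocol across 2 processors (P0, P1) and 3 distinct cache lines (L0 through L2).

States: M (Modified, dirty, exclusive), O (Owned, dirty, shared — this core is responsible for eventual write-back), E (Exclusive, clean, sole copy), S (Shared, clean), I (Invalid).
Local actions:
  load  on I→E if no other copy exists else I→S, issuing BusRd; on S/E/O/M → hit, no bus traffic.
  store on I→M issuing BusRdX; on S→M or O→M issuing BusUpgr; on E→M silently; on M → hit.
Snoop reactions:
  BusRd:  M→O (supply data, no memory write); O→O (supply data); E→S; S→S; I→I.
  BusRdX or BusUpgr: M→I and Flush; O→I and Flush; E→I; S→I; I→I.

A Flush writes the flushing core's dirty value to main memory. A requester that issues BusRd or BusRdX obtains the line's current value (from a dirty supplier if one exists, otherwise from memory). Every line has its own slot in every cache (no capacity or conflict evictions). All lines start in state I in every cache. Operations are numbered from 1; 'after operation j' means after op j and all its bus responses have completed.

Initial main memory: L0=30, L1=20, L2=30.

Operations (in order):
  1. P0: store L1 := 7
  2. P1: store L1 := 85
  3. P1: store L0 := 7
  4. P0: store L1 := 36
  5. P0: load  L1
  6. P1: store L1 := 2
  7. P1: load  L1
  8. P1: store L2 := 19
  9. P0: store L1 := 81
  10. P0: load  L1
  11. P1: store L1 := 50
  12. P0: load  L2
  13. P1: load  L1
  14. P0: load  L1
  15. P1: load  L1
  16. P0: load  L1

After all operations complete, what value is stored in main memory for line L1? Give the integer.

memory[L1] = 81

[1] P0: store L1 := 7 | P0:M(7), P1:I | bus: BusRdX
[2] P1: store L1 := 85 | P0:I, P1:M(85) | bus: BusRdX,Flush
[3] P1: store L0 := 7 | P0:I, P1:M(7) | bus: BusRdX
[4] P0: store L1 := 36 | P0:M(36), P1:I | bus: BusRdX,Flush
[5] P0: load  L1 | P0:M(36), P1:I | bus: none
[6] P1: store L1 := 2 | P0:I, P1:M(2) | bus: BusRdX,Flush
[7] P1: load  L1 | P0:I, P1:M(2) | bus: none
[8] P1: store L2 := 19 | P0:I, P1:M(19) | bus: BusRdX
[9] P0: store L1 := 81 | P0:M(81), P1:I | bus: BusRdX,Flush
[10] P0: load  L1 | P0:M(81), P1:I | bus: none
[11] P1: store L1 := 50 | P0:I, P1:M(50) | bus: BusRdX,Flush
[12] P0: load  L2 | P0:S(19), P1:O(19) | bus: BusRd
[13] P1: load  L1 | P0:I, P1:M(50) | bus: none
[14] P0: load  L1 | P0:S(50), P1:O(50) | bus: BusRd
[15] P1: load  L1 | P0:S(50), P1:O(50) | bus: none
[16] P0: load  L1 | P0:S(50), P1:O(50) | bus: none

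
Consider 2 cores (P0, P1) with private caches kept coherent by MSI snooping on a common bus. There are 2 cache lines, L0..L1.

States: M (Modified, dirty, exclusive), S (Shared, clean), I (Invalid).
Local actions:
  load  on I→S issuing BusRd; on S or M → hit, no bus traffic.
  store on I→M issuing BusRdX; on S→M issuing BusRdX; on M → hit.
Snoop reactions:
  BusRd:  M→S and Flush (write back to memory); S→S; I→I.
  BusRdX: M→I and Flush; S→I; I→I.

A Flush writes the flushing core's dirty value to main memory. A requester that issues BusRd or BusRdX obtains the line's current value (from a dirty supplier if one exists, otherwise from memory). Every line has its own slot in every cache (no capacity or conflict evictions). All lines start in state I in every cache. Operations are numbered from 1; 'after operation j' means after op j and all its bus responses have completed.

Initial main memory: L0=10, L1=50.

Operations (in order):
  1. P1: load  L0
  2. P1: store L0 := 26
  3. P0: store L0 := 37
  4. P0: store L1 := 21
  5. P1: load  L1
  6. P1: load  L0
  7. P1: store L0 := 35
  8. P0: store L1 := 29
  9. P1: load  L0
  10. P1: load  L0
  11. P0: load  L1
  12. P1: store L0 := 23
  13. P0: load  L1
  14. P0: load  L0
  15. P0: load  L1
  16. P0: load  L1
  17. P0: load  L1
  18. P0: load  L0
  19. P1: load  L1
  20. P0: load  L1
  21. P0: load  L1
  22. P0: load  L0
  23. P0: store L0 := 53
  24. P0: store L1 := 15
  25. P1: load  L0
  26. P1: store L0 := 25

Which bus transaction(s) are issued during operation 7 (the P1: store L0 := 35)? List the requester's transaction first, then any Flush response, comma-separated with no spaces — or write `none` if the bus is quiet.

bus = BusRdX

[1] P1: load  L0 | P0:I, P1:S(10) | bus: BusRd
[2] P1: store L0 := 26 | P0:I, P1:M(26) | bus: BusRdX
[3] P0: store L0 := 37 | P0:M(37), P1:I | bus: BusRdX,Flush
[4] P0: store L1 := 21 | P0:M(21), P1:I | bus: BusRdX
[5] P1: load  L1 | P0:S(21), P1:S(21) | bus: BusRd,Flush
[6] P1: load  L0 | P0:S(37), P1:S(37) | bus: BusRd,Flush
[7] P1: store L0 := 35 | P0:I, P1:M(35) | bus: BusRdX
[8] P0: store L1 := 29 | P0:M(29), P1:I | bus: BusRdX
[9] P1: load  L0 | P0:I, P1:M(35) | bus: none
[10] P1: load  L0 | P0:I, P1:M(35) | bus: none
[11] P0: load  L1 | P0:M(29), P1:I | bus: none
[12] P1: store L0 := 23 | P0:I, P1:M(23) | bus: none
[13] P0: load  L1 | P0:M(29), P1:I | bus: none
[14] P0: load  L0 | P0:S(23), P1:S(23) | bus: BusRd,Flush
[15] P0: load  L1 | P0:M(29), P1:I | bus: none
[16] P0: load  L1 | P0:M(29), P1:I | bus: none
[17] P0: load  L1 | P0:M(29), P1:I | bus: none
[18] P0: load  L0 | P0:S(23), P1:S(23) | bus: none
[19] P1: load  L1 | P0:S(29), P1:S(29) | bus: BusRd,Flush
[20] P0: load  L1 | P0:S(29), P1:S(29) | bus: none
[21] P0: load  L1 | P0:S(29), P1:S(29) | bus: none
[22] P0: load  L0 | P0:S(23), P1:S(23) | bus: none
[23] P0: store L0 := 53 | P0:M(53), P1:I | bus: BusRdX
[24] P0: store L1 := 15 | P0:M(15), P1:I | bus: BusRdX
[25] P1: load  L0 | P0:S(53), P1:S(53) | bus: BusRd,Flush
[26] P1: store L0 := 25 | P0:I, P1:M(25) | bus: BusRdX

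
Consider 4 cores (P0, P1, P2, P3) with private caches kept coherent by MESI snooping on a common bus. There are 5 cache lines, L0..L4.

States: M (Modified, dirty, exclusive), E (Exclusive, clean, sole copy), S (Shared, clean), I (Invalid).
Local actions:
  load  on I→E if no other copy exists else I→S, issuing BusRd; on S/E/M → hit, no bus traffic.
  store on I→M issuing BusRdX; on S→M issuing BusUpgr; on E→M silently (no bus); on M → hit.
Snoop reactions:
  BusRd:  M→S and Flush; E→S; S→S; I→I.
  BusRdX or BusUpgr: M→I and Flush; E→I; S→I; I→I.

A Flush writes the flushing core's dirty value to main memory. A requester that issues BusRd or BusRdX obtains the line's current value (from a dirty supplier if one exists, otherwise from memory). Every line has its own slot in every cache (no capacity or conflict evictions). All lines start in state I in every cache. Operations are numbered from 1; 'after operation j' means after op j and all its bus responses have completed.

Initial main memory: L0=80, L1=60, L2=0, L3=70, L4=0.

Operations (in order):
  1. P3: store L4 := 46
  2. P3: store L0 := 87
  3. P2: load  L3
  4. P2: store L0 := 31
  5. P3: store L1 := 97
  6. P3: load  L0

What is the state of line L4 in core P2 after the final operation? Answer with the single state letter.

[1] P3: store L4 := 46 | P0:I, P1:I, P2:I, P3:M(46) | bus: BusRdX
[2] P3: store L0 := 87 | P0:I, P1:I, P2:I, P3:M(87) | bus: BusRdX
[3] P2: load  L3 | P0:I, P1:I, P2:E(70), P3:I | bus: BusRd
[4] P2: store L0 := 31 | P0:I, P1:I, P2:M(31), P3:I | bus: BusRdX,Flush
[5] P3: store L1 := 97 | P0:I, P1:I, P2:I, P3:M(97) | bus: BusRdX
[6] P3: load  L0 | P0:I, P1:I, P2:S(31), P3:S(31) | bus: BusRd,Flush

state = I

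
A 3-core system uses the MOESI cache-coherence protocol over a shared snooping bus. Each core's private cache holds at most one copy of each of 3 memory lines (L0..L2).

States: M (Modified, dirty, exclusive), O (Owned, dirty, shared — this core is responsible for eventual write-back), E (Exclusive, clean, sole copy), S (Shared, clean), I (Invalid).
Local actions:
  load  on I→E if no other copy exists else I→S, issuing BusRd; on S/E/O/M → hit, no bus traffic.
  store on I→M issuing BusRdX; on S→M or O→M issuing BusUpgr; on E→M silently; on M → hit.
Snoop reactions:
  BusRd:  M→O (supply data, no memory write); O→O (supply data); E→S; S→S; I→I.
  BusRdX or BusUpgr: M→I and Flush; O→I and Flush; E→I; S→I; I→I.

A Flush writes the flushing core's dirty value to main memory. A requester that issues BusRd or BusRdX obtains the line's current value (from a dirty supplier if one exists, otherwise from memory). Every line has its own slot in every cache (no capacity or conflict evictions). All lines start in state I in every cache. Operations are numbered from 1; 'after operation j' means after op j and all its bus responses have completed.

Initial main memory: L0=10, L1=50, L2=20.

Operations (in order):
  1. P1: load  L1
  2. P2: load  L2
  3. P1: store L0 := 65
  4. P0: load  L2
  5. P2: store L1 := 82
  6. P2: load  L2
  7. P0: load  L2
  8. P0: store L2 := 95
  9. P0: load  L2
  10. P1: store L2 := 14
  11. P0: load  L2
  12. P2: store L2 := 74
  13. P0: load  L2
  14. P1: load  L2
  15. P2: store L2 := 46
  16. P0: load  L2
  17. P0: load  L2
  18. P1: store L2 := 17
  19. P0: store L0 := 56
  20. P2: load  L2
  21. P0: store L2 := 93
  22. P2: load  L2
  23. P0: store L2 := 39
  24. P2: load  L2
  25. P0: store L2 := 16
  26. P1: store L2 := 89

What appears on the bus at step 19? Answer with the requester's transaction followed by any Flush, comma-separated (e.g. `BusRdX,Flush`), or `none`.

bus = BusRdX,Flush

step 1: P1: load  L1  ⟶  IEI  (L1)  txn=BusRd  M[L1]=50
step 2: P2: load  L2  ⟶  IIE  (L2)  txn=BusRd  M[L2]=20
step 3: P1: store L0 := 65  ⟶  IMI  (L0)  txn=BusRdX  M[L0]=10
step 4: P0: load  L2  ⟶  SIS  (L2)  txn=BusRd  M[L2]=20
step 5: P2: store L1 := 82  ⟶  IIM  (L1)  txn=BusRdX  M[L1]=50
step 6: P2: load  L2  ⟶  SIS  (L2)  txn=∅  M[L2]=20
step 7: P0: load  L2  ⟶  SIS  (L2)  txn=∅  M[L2]=20
step 8: P0: store L2 := 95  ⟶  MII  (L2)  txn=BusUpgr  M[L2]=20
step 9: P0: load  L2  ⟶  MII  (L2)  txn=∅  M[L2]=20
step 10: P1: store L2 := 14  ⟶  IMI  (L2)  txn=BusRdX+Flush  M[L2]=95
step 11: P0: load  L2  ⟶  SOI  (L2)  txn=BusRd  M[L2]=95
step 12: P2: store L2 := 74  ⟶  IIM  (L2)  txn=BusRdX+Flush  M[L2]=14
step 13: P0: load  L2  ⟶  SIO  (L2)  txn=BusRd  M[L2]=14
step 14: P1: load  L2  ⟶  SSO  (L2)  txn=BusRd  M[L2]=14
step 15: P2: store L2 := 46  ⟶  IIM  (L2)  txn=BusUpgr  M[L2]=14
step 16: P0: load  L2  ⟶  SIO  (L2)  txn=BusRd  M[L2]=14
step 17: P0: load  L2  ⟶  SIO  (L2)  txn=∅  M[L2]=14
step 18: P1: store L2 := 17  ⟶  IMI  (L2)  txn=BusRdX+Flush  M[L2]=46
step 19: P0: store L0 := 56  ⟶  MII  (L0)  txn=BusRdX+Flush  M[L0]=65
step 20: P2: load  L2  ⟶  IOS  (L2)  txn=BusRd  M[L2]=46
step 21: P0: store L2 := 93  ⟶  MII  (L2)  txn=BusRdX+Flush  M[L2]=17
step 22: P2: load  L2  ⟶  OIS  (L2)  txn=BusRd  M[L2]=17
step 23: P0: store L2 := 39  ⟶  MII  (L2)  txn=BusUpgr  M[L2]=17
step 24: P2: load  L2  ⟶  OIS  (L2)  txn=BusRd  M[L2]=17
step 25: P0: store L2 := 16  ⟶  MII  (L2)  txn=BusUpgr  M[L2]=17
step 26: P1: store L2 := 89  ⟶  IMI  (L2)  txn=BusRdX+Flush  M[L2]=16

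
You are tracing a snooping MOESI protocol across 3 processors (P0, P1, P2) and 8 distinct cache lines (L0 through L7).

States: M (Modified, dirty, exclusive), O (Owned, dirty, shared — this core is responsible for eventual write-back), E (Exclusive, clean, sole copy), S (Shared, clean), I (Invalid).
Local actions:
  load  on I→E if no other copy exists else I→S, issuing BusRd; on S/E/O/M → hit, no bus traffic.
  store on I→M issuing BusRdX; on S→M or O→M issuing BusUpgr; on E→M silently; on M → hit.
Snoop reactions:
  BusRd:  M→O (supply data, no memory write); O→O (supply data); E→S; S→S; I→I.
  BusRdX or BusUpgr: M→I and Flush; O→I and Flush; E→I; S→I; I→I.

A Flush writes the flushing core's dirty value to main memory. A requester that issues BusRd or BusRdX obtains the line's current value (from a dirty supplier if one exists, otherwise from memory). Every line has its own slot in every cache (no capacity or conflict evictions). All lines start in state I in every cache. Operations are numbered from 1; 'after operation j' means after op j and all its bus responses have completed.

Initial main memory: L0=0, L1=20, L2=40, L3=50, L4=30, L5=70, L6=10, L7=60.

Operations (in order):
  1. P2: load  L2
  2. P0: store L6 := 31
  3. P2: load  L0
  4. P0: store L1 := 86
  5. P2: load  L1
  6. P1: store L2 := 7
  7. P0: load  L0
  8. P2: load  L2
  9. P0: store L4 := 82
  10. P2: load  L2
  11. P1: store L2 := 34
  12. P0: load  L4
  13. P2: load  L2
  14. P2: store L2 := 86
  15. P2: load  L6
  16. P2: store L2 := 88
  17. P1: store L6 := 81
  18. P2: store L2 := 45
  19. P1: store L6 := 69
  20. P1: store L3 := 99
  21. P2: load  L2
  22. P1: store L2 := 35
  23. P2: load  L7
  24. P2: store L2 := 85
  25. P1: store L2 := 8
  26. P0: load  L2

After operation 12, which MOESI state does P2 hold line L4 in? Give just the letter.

state = I

[1] P2: load  L2 | P0:I, P1:I, P2:E(40) | bus: BusRd
[2] P0: store L6 := 31 | P0:M(31), P1:I, P2:I | bus: BusRdX
[3] P2: load  L0 | P0:I, P1:I, P2:E(0) | bus: BusRd
[4] P0: store L1 := 86 | P0:M(86), P1:I, P2:I | bus: BusRdX
[5] P2: load  L1 | P0:O(86), P1:I, P2:S(86) | bus: BusRd
[6] P1: store L2 := 7 | P0:I, P1:M(7), P2:I | bus: BusRdX
[7] P0: load  L0 | P0:S(0), P1:I, P2:S(0) | bus: BusRd
[8] P2: load  L2 | P0:I, P1:O(7), P2:S(7) | bus: BusRd
[9] P0: store L4 := 82 | P0:M(82), P1:I, P2:I | bus: BusRdX
[10] P2: load  L2 | P0:I, P1:O(7), P2:S(7) | bus: none
[11] P1: store L2 := 34 | P0:I, P1:M(34), P2:I | bus: BusUpgr
[12] P0: load  L4 | P0:M(82), P1:I, P2:I | bus: none
[13] P2: load  L2 | P0:I, P1:O(34), P2:S(34) | bus: BusRd
[14] P2: store L2 := 86 | P0:I, P1:I, P2:M(86) | bus: BusUpgr,Flush
[15] P2: load  L6 | P0:O(31), P1:I, P2:S(31) | bus: BusRd
[16] P2: store L2 := 88 | P0:I, P1:I, P2:M(88) | bus: none
[17] P1: store L6 := 81 | P0:I, P1:M(81), P2:I | bus: BusRdX,Flush
[18] P2: store L2 := 45 | P0:I, P1:I, P2:M(45) | bus: none
[19] P1: store L6 := 69 | P0:I, P1:M(69), P2:I | bus: none
[20] P1: store L3 := 99 | P0:I, P1:M(99), P2:I | bus: BusRdX
[21] P2: load  L2 | P0:I, P1:I, P2:M(45) | bus: none
[22] P1: store L2 := 35 | P0:I, P1:M(35), P2:I | bus: BusRdX,Flush
[23] P2: load  L7 | P0:I, P1:I, P2:E(60) | bus: BusRd
[24] P2: store L2 := 85 | P0:I, P1:I, P2:M(85) | bus: BusRdX,Flush
[25] P1: store L2 := 8 | P0:I, P1:M(8), P2:I | bus: BusRdX,Flush
[26] P0: load  L2 | P0:S(8), P1:O(8), P2:I | bus: BusRd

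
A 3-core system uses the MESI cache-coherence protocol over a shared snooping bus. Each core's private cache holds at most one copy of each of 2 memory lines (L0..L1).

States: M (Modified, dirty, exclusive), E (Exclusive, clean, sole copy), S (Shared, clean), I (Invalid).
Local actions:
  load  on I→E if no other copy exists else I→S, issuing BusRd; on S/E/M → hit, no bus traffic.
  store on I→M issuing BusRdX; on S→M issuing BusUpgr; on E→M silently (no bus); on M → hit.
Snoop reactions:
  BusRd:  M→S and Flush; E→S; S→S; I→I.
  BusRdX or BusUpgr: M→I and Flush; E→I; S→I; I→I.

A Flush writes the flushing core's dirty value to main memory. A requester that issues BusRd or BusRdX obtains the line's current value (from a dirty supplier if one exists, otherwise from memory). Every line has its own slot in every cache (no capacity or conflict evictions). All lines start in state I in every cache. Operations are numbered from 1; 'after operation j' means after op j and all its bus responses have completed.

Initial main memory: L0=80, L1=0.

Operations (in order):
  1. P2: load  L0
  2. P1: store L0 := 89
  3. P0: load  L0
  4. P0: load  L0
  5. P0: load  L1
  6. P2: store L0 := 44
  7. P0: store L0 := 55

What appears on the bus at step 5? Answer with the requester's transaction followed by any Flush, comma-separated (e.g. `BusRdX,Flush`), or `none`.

bus = BusRd

  op1 P2: load  L0 → I/I/E on L0; bus BusRd; mem=80
  op2 P1: store L0 := 89 → I/M/I on L0; bus BusRdX; mem=80
  op3 P0: load  L0 → S/S/I on L0; bus BusRd Flush; mem=89
  op4 P0: load  L0 → S/S/I on L0; bus (none); mem=89
  op5 P0: load  L1 → E/I/I on L1; bus BusRd; mem=0
  op6 P2: store L0 := 44 → I/I/M on L0; bus BusRdX; mem=89
  op7 P0: store L0 := 55 → M/I/I on L0; bus BusRdX Flush; mem=44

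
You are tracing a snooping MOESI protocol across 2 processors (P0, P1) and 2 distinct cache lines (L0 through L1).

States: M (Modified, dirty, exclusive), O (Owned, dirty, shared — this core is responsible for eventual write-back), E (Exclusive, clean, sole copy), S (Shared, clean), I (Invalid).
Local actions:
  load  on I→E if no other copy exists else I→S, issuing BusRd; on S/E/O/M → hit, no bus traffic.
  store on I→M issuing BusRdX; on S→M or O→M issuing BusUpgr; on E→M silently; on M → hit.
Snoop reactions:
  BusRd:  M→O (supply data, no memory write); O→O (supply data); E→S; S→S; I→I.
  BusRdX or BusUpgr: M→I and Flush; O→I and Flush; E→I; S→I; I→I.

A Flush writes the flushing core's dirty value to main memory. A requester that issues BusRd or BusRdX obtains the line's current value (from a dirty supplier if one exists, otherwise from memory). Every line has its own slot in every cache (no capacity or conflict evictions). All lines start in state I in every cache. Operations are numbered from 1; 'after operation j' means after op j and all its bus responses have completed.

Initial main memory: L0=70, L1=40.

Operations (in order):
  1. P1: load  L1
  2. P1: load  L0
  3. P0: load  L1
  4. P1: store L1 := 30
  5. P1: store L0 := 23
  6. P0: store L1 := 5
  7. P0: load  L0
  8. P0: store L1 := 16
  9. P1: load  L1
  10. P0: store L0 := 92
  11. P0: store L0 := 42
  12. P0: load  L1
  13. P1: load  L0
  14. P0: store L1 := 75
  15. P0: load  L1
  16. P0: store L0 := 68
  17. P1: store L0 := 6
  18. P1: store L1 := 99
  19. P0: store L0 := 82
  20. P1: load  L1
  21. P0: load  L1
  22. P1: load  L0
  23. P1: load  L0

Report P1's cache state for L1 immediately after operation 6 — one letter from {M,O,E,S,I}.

1. P1: load  L1  bus=[BusRd]  L1: P0=I P1=E  mem[L1]=40
2. P1: load  L0  bus=[BusRd]  L0: P0=I P1=E  mem[L0]=70
3. P0: load  L1  bus=[BusRd]  L1: P0=S P1=S  mem[L1]=40
4. P1: store L1 := 30  bus=[BusUpgr]  L1: P0=I P1=M  mem[L1]=40
5. P1: store L0 := 23  bus=[-]  L0: P0=I P1=M  mem[L0]=70
6. P0: store L1 := 5  bus=[BusRdX,Flush]  L1: P0=M P1=I  mem[L1]=30
7. P0: load  L0  bus=[BusRd]  L0: P0=S P1=O  mem[L0]=70
8. P0: store L1 := 16  bus=[-]  L1: P0=M P1=I  mem[L1]=30
9. P1: load  L1  bus=[BusRd]  L1: P0=O P1=S  mem[L1]=30
10. P0: store L0 := 92  bus=[BusUpgr,Flush]  L0: P0=M P1=I  mem[L0]=23
11. P0: store L0 := 42  bus=[-]  L0: P0=M P1=I  mem[L0]=23
12. P0: load  L1  bus=[-]  L1: P0=O P1=S  mem[L1]=30
13. P1: load  L0  bus=[BusRd]  L0: P0=O P1=S  mem[L0]=23
14. P0: store L1 := 75  bus=[BusUpgr]  L1: P0=M P1=I  mem[L1]=30
15. P0: load  L1  bus=[-]  L1: P0=M P1=I  mem[L1]=30
16. P0: store L0 := 68  bus=[BusUpgr]  L0: P0=M P1=I  mem[L0]=23
17. P1: store L0 := 6  bus=[BusRdX,Flush]  L0: P0=I P1=M  mem[L0]=68
18. P1: store L1 := 99  bus=[BusRdX,Flush]  L1: P0=I P1=M  mem[L1]=75
19. P0: store L0 := 82  bus=[BusRdX,Flush]  L0: P0=M P1=I  mem[L0]=6
20. P1: load  L1  bus=[-]  L1: P0=I P1=M  mem[L1]=75
21. P0: load  L1  bus=[BusRd]  L1: P0=S P1=O  mem[L1]=75
22. P1: load  L0  bus=[BusRd]  L0: P0=O P1=S  mem[L0]=6
23. P1: load  L0  bus=[-]  L0: P0=O P1=S  mem[L0]=6

state = I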